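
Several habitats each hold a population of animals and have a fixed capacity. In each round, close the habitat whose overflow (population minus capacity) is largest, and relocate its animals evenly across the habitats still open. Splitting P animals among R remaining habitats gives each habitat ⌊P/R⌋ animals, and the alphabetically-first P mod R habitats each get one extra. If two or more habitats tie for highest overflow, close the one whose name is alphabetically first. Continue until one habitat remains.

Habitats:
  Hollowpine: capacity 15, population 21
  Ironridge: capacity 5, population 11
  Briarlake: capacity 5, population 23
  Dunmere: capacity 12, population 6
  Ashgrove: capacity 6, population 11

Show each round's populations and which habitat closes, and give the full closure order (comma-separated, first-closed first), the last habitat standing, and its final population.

Closure order: Briarlake, Hollowpine, Ashgrove, Ironridge
Last habitat: Dunmere with 72 animals

Round 1: Ashgrove=11 Briarlake=23 Dunmere=6 Hollowpine=21 Ironridge=11 → close Briarlake (overflow 18)
  23÷4 = 5 each, +1 to first 3
Round 2: Ashgrove=17 Dunmere=12 Hollowpine=27 Ironridge=16 → close Hollowpine (overflow 12)
  27÷3 = 9 each, +1 to first 0
Round 3: Ashgrove=26 Dunmere=21 Ironridge=25 → close Ashgrove (overflow 20)
  26÷2 = 13 each, +1 to first 0
Round 4: Dunmere=34 Ironridge=38 → close Ironridge (overflow 33)
  38÷1 = 38 each, +1 to first 0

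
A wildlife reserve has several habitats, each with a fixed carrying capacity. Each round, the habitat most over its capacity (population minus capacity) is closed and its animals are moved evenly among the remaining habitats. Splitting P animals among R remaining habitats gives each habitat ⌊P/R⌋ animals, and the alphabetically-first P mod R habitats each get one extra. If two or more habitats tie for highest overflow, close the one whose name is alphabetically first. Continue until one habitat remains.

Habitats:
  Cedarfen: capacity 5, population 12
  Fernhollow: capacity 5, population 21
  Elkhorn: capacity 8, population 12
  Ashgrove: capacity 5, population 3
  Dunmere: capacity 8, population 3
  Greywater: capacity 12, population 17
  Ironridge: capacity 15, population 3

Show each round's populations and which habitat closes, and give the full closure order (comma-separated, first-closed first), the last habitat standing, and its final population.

Closure order: Fernhollow, Cedarfen, Greywater, Elkhorn, Ashgrove, Dunmere
Last habitat: Ironridge with 71 animals

Round 1: Ashgrove=3 Cedarfen=12 Dunmere=3 Elkhorn=12 Fernhollow=21 Greywater=17 Ironridge=3 → close Fernhollow (overflow 16)
  21÷6 = 3 each, +1 to first 3
Round 2: Ashgrove=7 Cedarfen=16 Dunmere=7 Elkhorn=15 Greywater=20 Ironridge=6 → close Cedarfen (overflow 11)
  16÷5 = 3 each, +1 to first 1
Round 3: Ashgrove=11 Dunmere=10 Elkhorn=18 Greywater=23 Ironridge=9 → close Greywater (overflow 11)
  23÷4 = 5 each, +1 to first 3
Round 4: Ashgrove=17 Dunmere=16 Elkhorn=24 Ironridge=14 → close Elkhorn (overflow 16)
  24÷3 = 8 each, +1 to first 0
Round 5: Ashgrove=25 Dunmere=24 Ironridge=22 → close Ashgrove (overflow 20)
  25÷2 = 12 each, +1 to first 1
Round 6: Dunmere=37 Ironridge=34 → close Dunmere (overflow 29)
  37÷1 = 37 each, +1 to first 0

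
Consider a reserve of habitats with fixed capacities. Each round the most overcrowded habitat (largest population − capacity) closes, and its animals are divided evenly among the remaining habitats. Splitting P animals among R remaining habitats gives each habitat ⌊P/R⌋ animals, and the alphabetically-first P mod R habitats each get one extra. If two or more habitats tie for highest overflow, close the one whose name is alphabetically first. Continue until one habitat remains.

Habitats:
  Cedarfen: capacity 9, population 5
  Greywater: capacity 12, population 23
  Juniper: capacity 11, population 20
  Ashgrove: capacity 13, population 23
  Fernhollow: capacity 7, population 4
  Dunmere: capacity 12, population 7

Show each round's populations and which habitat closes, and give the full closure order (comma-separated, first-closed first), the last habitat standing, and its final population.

Round 1: Ashgrove=23 Cedarfen=5 Dunmere=7 Fernhollow=4 Greywater=23 Juniper=20 → close Greywater (overflow 11)
  23÷5 = 4 each, +1 to first 3
Round 2: Ashgrove=28 Cedarfen=10 Dunmere=12 Fernhollow=8 Juniper=24 → close Ashgrove (overflow 15)
  28÷4 = 7 each, +1 to first 0
Round 3: Cedarfen=17 Dunmere=19 Fernhollow=15 Juniper=31 → close Juniper (overflow 20)
  31÷3 = 10 each, +1 to first 1
Round 4: Cedarfen=28 Dunmere=29 Fernhollow=25 → close Cedarfen (overflow 19)
  28÷2 = 14 each, +1 to first 0
Round 5: Dunmere=43 Fernhollow=39 → close Fernhollow (overflow 32)
  39÷1 = 39 each, +1 to first 0

Closure order: Greywater, Ashgrove, Juniper, Cedarfen, Fernhollow
Last habitat: Dunmere with 82 animals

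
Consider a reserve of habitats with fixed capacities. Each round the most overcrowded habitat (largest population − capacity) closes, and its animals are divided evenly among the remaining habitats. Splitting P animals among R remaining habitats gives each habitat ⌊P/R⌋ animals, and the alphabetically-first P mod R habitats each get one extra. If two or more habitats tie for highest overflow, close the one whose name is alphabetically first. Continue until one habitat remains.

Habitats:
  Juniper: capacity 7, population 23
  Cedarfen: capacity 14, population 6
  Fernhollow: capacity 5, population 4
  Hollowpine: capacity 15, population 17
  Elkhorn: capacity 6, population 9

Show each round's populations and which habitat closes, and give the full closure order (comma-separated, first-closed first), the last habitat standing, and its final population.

Round 1: Cedarfen=6 Elkhorn=9 Fernhollow=4 Hollowpine=17 Juniper=23 → close Juniper (overflow 16)
  23÷4 = 5 each, +1 to first 3
Round 2: Cedarfen=12 Elkhorn=15 Fernhollow=10 Hollowpine=22 → close Elkhorn (overflow 9)
  15÷3 = 5 each, +1 to first 0
Round 3: Cedarfen=17 Fernhollow=15 Hollowpine=27 → close Hollowpine (overflow 12)
  27÷2 = 13 each, +1 to first 1
Round 4: Cedarfen=31 Fernhollow=28 → close Fernhollow (overflow 23)
  28÷1 = 28 each, +1 to first 0

Closure order: Juniper, Elkhorn, Hollowpine, Fernhollow
Last habitat: Cedarfen with 59 animals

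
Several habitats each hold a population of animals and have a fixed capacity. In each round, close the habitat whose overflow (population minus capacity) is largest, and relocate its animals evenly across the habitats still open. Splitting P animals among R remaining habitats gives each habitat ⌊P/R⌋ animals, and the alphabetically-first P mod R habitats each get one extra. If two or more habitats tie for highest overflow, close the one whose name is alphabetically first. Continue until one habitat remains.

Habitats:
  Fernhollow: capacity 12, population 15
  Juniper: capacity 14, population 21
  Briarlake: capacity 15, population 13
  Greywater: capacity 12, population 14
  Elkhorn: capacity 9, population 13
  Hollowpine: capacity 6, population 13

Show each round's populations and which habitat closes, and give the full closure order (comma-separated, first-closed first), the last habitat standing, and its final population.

Closure order: Hollowpine, Juniper, Elkhorn, Fernhollow, Briarlake
Last habitat: Greywater with 89 animals

Round 1: Briarlake=13 Elkhorn=13 Fernhollow=15 Greywater=14 Hollowpine=13 Juniper=21 → close Hollowpine (overflow 7)
  13÷5 = 2 each, +1 to first 3
Round 2: Briarlake=16 Elkhorn=16 Fernhollow=18 Greywater=16 Juniper=23 → close Juniper (overflow 9)
  23÷4 = 5 each, +1 to first 3
Round 3: Briarlake=22 Elkhorn=22 Fernhollow=24 Greywater=21 → close Elkhorn (overflow 13)
  22÷3 = 7 each, +1 to first 1
Round 4: Briarlake=30 Fernhollow=31 Greywater=28 → close Fernhollow (overflow 19)
  31÷2 = 15 each, +1 to first 1
Round 5: Briarlake=46 Greywater=43 → close Briarlake (overflow 31)
  46÷1 = 46 each, +1 to first 0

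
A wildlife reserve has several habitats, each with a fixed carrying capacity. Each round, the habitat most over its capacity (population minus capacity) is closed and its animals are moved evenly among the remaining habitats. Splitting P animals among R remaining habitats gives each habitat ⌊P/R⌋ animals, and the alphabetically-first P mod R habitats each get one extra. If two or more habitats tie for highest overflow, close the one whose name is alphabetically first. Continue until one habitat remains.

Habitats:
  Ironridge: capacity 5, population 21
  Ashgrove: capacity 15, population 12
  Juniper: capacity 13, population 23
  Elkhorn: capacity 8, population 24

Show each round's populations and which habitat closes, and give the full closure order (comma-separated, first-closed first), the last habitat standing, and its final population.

Round 1: Ashgrove=12 Elkhorn=24 Ironridge=21 Juniper=23 → close Elkhorn (overflow 16)
  24÷3 = 8 each, +1 to first 0
Round 2: Ashgrove=20 Ironridge=29 Juniper=31 → close Ironridge (overflow 24)
  29÷2 = 14 each, +1 to first 1
Round 3: Ashgrove=35 Juniper=45 → close Juniper (overflow 32)
  45÷1 = 45 each, +1 to first 0

Closure order: Elkhorn, Ironridge, Juniper
Last habitat: Ashgrove with 80 animals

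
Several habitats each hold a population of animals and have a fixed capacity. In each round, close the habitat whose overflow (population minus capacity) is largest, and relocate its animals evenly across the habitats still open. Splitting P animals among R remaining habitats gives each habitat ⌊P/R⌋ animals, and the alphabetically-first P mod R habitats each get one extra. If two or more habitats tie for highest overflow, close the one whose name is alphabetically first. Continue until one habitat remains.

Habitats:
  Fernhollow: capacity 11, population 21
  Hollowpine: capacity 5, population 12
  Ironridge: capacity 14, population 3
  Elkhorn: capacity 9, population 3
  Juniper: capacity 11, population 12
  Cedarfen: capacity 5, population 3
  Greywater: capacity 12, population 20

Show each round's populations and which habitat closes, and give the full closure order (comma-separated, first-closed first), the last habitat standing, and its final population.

Closure order: Fernhollow, Greywater, Hollowpine, Juniper, Cedarfen, Elkhorn
Last habitat: Ironridge with 74 animals

Round 1: Cedarfen=3 Elkhorn=3 Fernhollow=21 Greywater=20 Hollowpine=12 Ironridge=3 Juniper=12 → close Fernhollow (overflow 10)
  21÷6 = 3 each, +1 to first 3
Round 2: Cedarfen=7 Elkhorn=7 Greywater=24 Hollowpine=15 Ironridge=6 Juniper=15 → close Greywater (overflow 12)
  24÷5 = 4 each, +1 to first 4
Round 3: Cedarfen=12 Elkhorn=12 Hollowpine=20 Ironridge=11 Juniper=19 → close Hollowpine (overflow 15)
  20÷4 = 5 each, +1 to first 0
Round 4: Cedarfen=17 Elkhorn=17 Ironridge=16 Juniper=24 → close Juniper (overflow 13)
  24÷3 = 8 each, +1 to first 0
Round 5: Cedarfen=25 Elkhorn=25 Ironridge=24 → close Cedarfen (overflow 20)
  25÷2 = 12 each, +1 to first 1
Round 6: Elkhorn=38 Ironridge=36 → close Elkhorn (overflow 29)
  38÷1 = 38 each, +1 to first 0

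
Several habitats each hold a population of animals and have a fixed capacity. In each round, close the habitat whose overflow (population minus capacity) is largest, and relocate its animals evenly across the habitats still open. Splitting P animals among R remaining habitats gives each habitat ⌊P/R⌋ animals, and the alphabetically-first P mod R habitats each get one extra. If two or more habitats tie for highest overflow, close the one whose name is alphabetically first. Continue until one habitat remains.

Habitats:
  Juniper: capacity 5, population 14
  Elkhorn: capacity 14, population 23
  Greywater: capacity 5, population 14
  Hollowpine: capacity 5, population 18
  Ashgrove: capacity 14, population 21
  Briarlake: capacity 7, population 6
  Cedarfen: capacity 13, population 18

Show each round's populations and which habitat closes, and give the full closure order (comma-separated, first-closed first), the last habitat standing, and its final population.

Closure order: Hollowpine, Elkhorn, Greywater, Ashgrove, Juniper, Cedarfen
Last habitat: Briarlake with 114 animals

Round 1: Ashgrove=21 Briarlake=6 Cedarfen=18 Elkhorn=23 Greywater=14 Hollowpine=18 Juniper=14 → close Hollowpine (overflow 13)
  18÷6 = 3 each, +1 to first 0
Round 2: Ashgrove=24 Briarlake=9 Cedarfen=21 Elkhorn=26 Greywater=17 Juniper=17 → close Elkhorn (overflow 12)
  26÷5 = 5 each, +1 to first 1
Round 3: Ashgrove=30 Briarlake=14 Cedarfen=26 Greywater=22 Juniper=22 → close Greywater (overflow 17)
  22÷4 = 5 each, +1 to first 2
Round 4: Ashgrove=36 Briarlake=20 Cedarfen=31 Juniper=27 → close Ashgrove (overflow 22)
  36÷3 = 12 each, +1 to first 0
Round 5: Briarlake=32 Cedarfen=43 Juniper=39 → close Juniper (overflow 34)
  39÷2 = 19 each, +1 to first 1
Round 6: Briarlake=52 Cedarfen=62 → close Cedarfen (overflow 49)
  62÷1 = 62 each, +1 to first 0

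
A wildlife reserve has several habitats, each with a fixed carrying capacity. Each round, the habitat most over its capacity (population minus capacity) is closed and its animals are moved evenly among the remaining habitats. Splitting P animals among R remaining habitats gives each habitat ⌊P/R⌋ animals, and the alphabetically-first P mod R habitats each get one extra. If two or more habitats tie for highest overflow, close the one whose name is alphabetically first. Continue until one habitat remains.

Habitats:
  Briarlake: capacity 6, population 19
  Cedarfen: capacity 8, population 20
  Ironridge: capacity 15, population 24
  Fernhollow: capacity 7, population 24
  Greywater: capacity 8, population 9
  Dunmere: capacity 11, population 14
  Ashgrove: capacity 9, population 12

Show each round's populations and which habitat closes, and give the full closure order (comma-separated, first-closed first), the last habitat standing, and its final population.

Closure order: Fernhollow, Briarlake, Cedarfen, Ironridge, Ashgrove, Dunmere
Last habitat: Greywater with 122 animals

Round 1: Ashgrove=12 Briarlake=19 Cedarfen=20 Dunmere=14 Fernhollow=24 Greywater=9 Ironridge=24 → close Fernhollow (overflow 17)
  24÷6 = 4 each, +1 to first 0
Round 2: Ashgrove=16 Briarlake=23 Cedarfen=24 Dunmere=18 Greywater=13 Ironridge=28 → close Briarlake (overflow 17)
  23÷5 = 4 each, +1 to first 3
Round 3: Ashgrove=21 Cedarfen=29 Dunmere=23 Greywater=17 Ironridge=32 → close Cedarfen (overflow 21)
  29÷4 = 7 each, +1 to first 1
Round 4: Ashgrove=29 Dunmere=30 Greywater=24 Ironridge=39 → close Ironridge (overflow 24)
  39÷3 = 13 each, +1 to first 0
Round 5: Ashgrove=42 Dunmere=43 Greywater=37 → close Ashgrove (overflow 33)
  42÷2 = 21 each, +1 to first 0
Round 6: Dunmere=64 Greywater=58 → close Dunmere (overflow 53)
  64÷1 = 64 each, +1 to first 0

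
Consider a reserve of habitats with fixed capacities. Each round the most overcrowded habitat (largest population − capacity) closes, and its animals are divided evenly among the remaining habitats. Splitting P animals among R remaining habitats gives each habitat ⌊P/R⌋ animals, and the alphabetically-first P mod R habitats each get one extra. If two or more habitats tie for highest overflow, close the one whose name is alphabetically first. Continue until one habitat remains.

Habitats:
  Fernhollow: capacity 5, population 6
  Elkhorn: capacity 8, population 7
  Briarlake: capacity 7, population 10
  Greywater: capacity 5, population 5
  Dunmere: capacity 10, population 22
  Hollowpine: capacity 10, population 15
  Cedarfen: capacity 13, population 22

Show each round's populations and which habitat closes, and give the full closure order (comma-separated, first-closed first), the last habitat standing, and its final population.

Round 1: Briarlake=10 Cedarfen=22 Dunmere=22 Elkhorn=7 Fernhollow=6 Greywater=5 Hollowpine=15 → close Dunmere (overflow 12)
  22÷6 = 3 each, +1 to first 4
Round 2: Briarlake=14 Cedarfen=26 Elkhorn=11 Fernhollow=10 Greywater=8 Hollowpine=18 → close Cedarfen (overflow 13)
  26÷5 = 5 each, +1 to first 1
Round 3: Briarlake=20 Elkhorn=16 Fernhollow=15 Greywater=13 Hollowpine=23 → close Briarlake (overflow 13)
  20÷4 = 5 each, +1 to first 0
Round 4: Elkhorn=21 Fernhollow=20 Greywater=18 Hollowpine=28 → close Hollowpine (overflow 18)
  28÷3 = 9 each, +1 to first 1
Round 5: Elkhorn=31 Fernhollow=29 Greywater=27 → close Fernhollow (overflow 24)
  29÷2 = 14 each, +1 to first 1
Round 6: Elkhorn=46 Greywater=41 → close Elkhorn (overflow 38)
  46÷1 = 46 each, +1 to first 0

Closure order: Dunmere, Cedarfen, Briarlake, Hollowpine, Fernhollow, Elkhorn
Last habitat: Greywater with 87 animals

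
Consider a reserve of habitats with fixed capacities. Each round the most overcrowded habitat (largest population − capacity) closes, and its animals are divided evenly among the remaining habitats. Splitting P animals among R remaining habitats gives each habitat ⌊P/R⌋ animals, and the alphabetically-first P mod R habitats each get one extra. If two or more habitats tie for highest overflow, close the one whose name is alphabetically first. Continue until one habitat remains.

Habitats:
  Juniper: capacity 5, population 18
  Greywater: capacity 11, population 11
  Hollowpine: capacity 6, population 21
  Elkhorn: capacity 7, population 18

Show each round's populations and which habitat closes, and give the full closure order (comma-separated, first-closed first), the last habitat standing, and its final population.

Round 1: Elkhorn=18 Greywater=11 Hollowpine=21 Juniper=18 → close Hollowpine (overflow 15)
  21÷3 = 7 each, +1 to first 0
Round 2: Elkhorn=25 Greywater=18 Juniper=25 → close Juniper (overflow 20)
  25÷2 = 12 each, +1 to first 1
Round 3: Elkhorn=38 Greywater=30 → close Elkhorn (overflow 31)
  38÷1 = 38 each, +1 to first 0

Closure order: Hollowpine, Juniper, Elkhorn
Last habitat: Greywater with 68 animals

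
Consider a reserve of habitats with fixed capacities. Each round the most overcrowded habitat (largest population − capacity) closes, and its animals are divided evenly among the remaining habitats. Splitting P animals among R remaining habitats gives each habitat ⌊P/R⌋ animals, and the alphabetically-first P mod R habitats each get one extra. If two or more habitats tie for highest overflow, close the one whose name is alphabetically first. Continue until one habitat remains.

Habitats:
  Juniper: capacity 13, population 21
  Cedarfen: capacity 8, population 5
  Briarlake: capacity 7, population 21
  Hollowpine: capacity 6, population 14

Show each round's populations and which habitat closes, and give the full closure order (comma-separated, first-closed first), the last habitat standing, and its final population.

Round 1: Briarlake=21 Cedarfen=5 Hollowpine=14 Juniper=21 → close Briarlake (overflow 14)
  21÷3 = 7 each, +1 to first 0
Round 2: Cedarfen=12 Hollowpine=21 Juniper=28 → close Hollowpine (overflow 15)
  21÷2 = 10 each, +1 to first 1
Round 3: Cedarfen=23 Juniper=38 → close Juniper (overflow 25)
  38÷1 = 38 each, +1 to first 0

Closure order: Briarlake, Hollowpine, Juniper
Last habitat: Cedarfen with 61 animals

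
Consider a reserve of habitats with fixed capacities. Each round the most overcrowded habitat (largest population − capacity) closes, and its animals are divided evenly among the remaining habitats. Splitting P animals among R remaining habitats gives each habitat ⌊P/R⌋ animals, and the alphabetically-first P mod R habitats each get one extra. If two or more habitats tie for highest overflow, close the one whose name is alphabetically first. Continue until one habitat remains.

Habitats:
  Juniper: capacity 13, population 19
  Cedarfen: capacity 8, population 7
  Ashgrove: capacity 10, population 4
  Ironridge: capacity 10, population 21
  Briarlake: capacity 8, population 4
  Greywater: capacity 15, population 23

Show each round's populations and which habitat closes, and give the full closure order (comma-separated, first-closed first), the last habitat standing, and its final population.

Closure order: Ironridge, Greywater, Juniper, Cedarfen, Ashgrove
Last habitat: Briarlake with 78 animals

Round 1: Ashgrove=4 Briarlake=4 Cedarfen=7 Greywater=23 Ironridge=21 Juniper=19 → close Ironridge (overflow 11)
  21÷5 = 4 each, +1 to first 1
Round 2: Ashgrove=9 Briarlake=8 Cedarfen=11 Greywater=27 Juniper=23 → close Greywater (overflow 12)
  27÷4 = 6 each, +1 to first 3
Round 3: Ashgrove=16 Briarlake=15 Cedarfen=18 Juniper=29 → close Juniper (overflow 16)
  29÷3 = 9 each, +1 to first 2
Round 4: Ashgrove=26 Briarlake=25 Cedarfen=27 → close Cedarfen (overflow 19)
  27÷2 = 13 each, +1 to first 1
Round 5: Ashgrove=40 Briarlake=38 → close Ashgrove (overflow 30)
  40÷1 = 40 each, +1 to first 0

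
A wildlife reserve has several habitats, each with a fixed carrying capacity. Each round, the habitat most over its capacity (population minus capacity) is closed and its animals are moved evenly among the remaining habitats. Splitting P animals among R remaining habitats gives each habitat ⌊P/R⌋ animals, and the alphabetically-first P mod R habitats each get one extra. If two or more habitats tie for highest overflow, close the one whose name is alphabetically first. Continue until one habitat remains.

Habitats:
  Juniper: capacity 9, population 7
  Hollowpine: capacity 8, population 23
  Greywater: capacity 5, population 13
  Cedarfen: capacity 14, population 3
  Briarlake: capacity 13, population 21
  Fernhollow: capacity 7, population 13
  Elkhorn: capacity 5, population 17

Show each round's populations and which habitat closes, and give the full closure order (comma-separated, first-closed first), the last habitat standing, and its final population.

Round 1: Briarlake=21 Cedarfen=3 Elkhorn=17 Fernhollow=13 Greywater=13 Hollowpine=23 Juniper=7 → close Hollowpine (overflow 15)
  23÷6 = 3 each, +1 to first 5
Round 2: Briarlake=25 Cedarfen=7 Elkhorn=21 Fernhollow=17 Greywater=17 Juniper=10 → close Elkhorn (overflow 16)
  21÷5 = 4 each, +1 to first 1
Round 3: Briarlake=30 Cedarfen=11 Fernhollow=21 Greywater=21 Juniper=14 → close Briarlake (overflow 17)
  30÷4 = 7 each, +1 to first 2
Round 4: Cedarfen=19 Fernhollow=29 Greywater=28 Juniper=21 → close Greywater (overflow 23)
  28÷3 = 9 each, +1 to first 1
Round 5: Cedarfen=29 Fernhollow=38 Juniper=30 → close Fernhollow (overflow 31)
  38÷2 = 19 each, +1 to first 0
Round 6: Cedarfen=48 Juniper=49 → close Juniper (overflow 40)
  49÷1 = 49 each, +1 to first 0

Closure order: Hollowpine, Elkhorn, Briarlake, Greywater, Fernhollow, Juniper
Last habitat: Cedarfen with 97 animals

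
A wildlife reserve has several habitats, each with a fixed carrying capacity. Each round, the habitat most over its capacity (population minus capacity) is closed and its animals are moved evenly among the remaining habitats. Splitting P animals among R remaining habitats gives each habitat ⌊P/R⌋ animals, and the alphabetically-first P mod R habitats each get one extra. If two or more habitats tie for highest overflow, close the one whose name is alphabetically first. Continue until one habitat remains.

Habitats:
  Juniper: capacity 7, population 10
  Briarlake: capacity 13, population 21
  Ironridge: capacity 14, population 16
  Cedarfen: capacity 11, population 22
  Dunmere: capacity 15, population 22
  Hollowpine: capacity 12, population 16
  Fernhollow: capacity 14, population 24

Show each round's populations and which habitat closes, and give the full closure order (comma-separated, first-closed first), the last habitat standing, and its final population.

Closure order: Cedarfen, Fernhollow, Briarlake, Dunmere, Hollowpine, Ironridge
Last habitat: Juniper with 131 animals

Round 1: Briarlake=21 Cedarfen=22 Dunmere=22 Fernhollow=24 Hollowpine=16 Ironridge=16 Juniper=10 → close Cedarfen (overflow 11)
  22÷6 = 3 each, +1 to first 4
Round 2: Briarlake=25 Dunmere=26 Fernhollow=28 Hollowpine=20 Ironridge=19 Juniper=13 → close Fernhollow (overflow 14)
  28÷5 = 5 each, +1 to first 3
Round 3: Briarlake=31 Dunmere=32 Hollowpine=26 Ironridge=24 Juniper=18 → close Briarlake (overflow 18)
  31÷4 = 7 each, +1 to first 3
Round 4: Dunmere=40 Hollowpine=34 Ironridge=32 Juniper=25 → close Dunmere (overflow 25)
  40÷3 = 13 each, +1 to first 1
Round 5: Hollowpine=48 Ironridge=45 Juniper=38 → close Hollowpine (overflow 36)
  48÷2 = 24 each, +1 to first 0
Round 6: Ironridge=69 Juniper=62 → close Ironridge (overflow 55)
  69÷1 = 69 each, +1 to first 0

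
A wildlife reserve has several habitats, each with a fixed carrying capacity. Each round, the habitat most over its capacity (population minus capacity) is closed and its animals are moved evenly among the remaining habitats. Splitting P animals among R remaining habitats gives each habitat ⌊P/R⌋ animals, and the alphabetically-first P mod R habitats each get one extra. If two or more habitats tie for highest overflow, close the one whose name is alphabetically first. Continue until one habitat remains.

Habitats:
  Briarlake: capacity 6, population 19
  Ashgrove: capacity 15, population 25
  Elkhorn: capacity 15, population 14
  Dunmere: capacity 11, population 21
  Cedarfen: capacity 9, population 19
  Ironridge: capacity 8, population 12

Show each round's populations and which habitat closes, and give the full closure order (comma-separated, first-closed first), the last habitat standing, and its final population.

Round 1: Ashgrove=25 Briarlake=19 Cedarfen=19 Dunmere=21 Elkhorn=14 Ironridge=12 → close Briarlake (overflow 13)
  19÷5 = 3 each, +1 to first 4
Round 2: Ashgrove=29 Cedarfen=23 Dunmere=25 Elkhorn=18 Ironridge=15 → close Ashgrove (overflow 14)
  29÷4 = 7 each, +1 to first 1
Round 3: Cedarfen=31 Dunmere=32 Elkhorn=25 Ironridge=22 → close Cedarfen (overflow 22)
  31÷3 = 10 each, +1 to first 1
Round 4: Dunmere=43 Elkhorn=35 Ironridge=32 → close Dunmere (overflow 32)
  43÷2 = 21 each, +1 to first 1
Round 5: Elkhorn=57 Ironridge=53 → close Ironridge (overflow 45)
  53÷1 = 53 each, +1 to first 0

Closure order: Briarlake, Ashgrove, Cedarfen, Dunmere, Ironridge
Last habitat: Elkhorn with 110 animals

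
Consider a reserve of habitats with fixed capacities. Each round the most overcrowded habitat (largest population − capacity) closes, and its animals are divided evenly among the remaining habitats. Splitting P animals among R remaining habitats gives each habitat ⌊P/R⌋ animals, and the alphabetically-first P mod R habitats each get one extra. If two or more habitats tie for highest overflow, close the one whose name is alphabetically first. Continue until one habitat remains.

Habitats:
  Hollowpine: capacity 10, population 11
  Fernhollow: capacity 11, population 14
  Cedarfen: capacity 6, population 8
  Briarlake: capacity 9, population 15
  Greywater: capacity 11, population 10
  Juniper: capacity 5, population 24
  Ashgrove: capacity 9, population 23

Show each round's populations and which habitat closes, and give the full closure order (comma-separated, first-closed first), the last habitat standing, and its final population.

Closure order: Juniper, Ashgrove, Briarlake, Cedarfen, Fernhollow, Hollowpine
Last habitat: Greywater with 105 animals

Round 1: Ashgrove=23 Briarlake=15 Cedarfen=8 Fernhollow=14 Greywater=10 Hollowpine=11 Juniper=24 → close Juniper (overflow 19)
  24÷6 = 4 each, +1 to first 0
Round 2: Ashgrove=27 Briarlake=19 Cedarfen=12 Fernhollow=18 Greywater=14 Hollowpine=15 → close Ashgrove (overflow 18)
  27÷5 = 5 each, +1 to first 2
Round 3: Briarlake=25 Cedarfen=18 Fernhollow=23 Greywater=19 Hollowpine=20 → close Briarlake (overflow 16)
  25÷4 = 6 each, +1 to first 1
Round 4: Cedarfen=25 Fernhollow=29 Greywater=25 Hollowpine=26 → close Cedarfen (overflow 19)
  25÷3 = 8 each, +1 to first 1
Round 5: Fernhollow=38 Greywater=33 Hollowpine=34 → close Fernhollow (overflow 27)
  38÷2 = 19 each, +1 to first 0
Round 6: Greywater=52 Hollowpine=53 → close Hollowpine (overflow 43)
  53÷1 = 53 each, +1 to first 0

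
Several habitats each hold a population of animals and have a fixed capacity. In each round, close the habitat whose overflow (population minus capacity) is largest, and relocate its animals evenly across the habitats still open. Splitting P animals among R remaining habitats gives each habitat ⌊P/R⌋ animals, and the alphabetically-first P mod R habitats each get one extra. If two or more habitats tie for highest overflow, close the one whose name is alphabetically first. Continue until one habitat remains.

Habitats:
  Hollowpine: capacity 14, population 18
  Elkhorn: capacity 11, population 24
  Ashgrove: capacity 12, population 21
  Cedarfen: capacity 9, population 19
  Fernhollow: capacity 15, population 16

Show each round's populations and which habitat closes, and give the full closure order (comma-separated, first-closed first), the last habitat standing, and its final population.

Closure order: Elkhorn, Cedarfen, Ashgrove, Hollowpine
Last habitat: Fernhollow with 98 animals

Round 1: Ashgrove=21 Cedarfen=19 Elkhorn=24 Fernhollow=16 Hollowpine=18 → close Elkhorn (overflow 13)
  24÷4 = 6 each, +1 to first 0
Round 2: Ashgrove=27 Cedarfen=25 Fernhollow=22 Hollowpine=24 → close Cedarfen (overflow 16)
  25÷3 = 8 each, +1 to first 1
Round 3: Ashgrove=36 Fernhollow=30 Hollowpine=32 → close Ashgrove (overflow 24)
  36÷2 = 18 each, +1 to first 0
Round 4: Fernhollow=48 Hollowpine=50 → close Hollowpine (overflow 36)
  50÷1 = 50 each, +1 to first 0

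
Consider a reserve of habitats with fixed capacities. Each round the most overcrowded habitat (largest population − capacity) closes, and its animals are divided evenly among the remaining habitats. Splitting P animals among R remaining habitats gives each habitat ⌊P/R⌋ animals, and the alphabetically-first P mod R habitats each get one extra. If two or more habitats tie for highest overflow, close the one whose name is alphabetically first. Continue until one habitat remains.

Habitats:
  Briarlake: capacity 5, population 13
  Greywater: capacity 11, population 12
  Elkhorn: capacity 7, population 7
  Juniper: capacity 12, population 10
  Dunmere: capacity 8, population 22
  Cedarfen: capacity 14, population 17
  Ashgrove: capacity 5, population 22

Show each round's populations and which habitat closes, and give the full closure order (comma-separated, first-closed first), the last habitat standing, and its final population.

Round 1: Ashgrove=22 Briarlake=13 Cedarfen=17 Dunmere=22 Elkhorn=7 Greywater=12 Juniper=10 → close Ashgrove (overflow 17)
  22÷6 = 3 each, +1 to first 4
Round 2: Briarlake=17 Cedarfen=21 Dunmere=26 Elkhorn=11 Greywater=15 Juniper=13 → close Dunmere (overflow 18)
  26÷5 = 5 each, +1 to first 1
Round 3: Briarlake=23 Cedarfen=26 Elkhorn=16 Greywater=20 Juniper=18 → close Briarlake (overflow 18)
  23÷4 = 5 each, +1 to first 3
Round 4: Cedarfen=32 Elkhorn=22 Greywater=26 Juniper=23 → close Cedarfen (overflow 18)
  32÷3 = 10 each, +1 to first 2
Round 5: Elkhorn=33 Greywater=37 Juniper=33 → close Elkhorn (overflow 26)
  33÷2 = 16 each, +1 to first 1
Round 6: Greywater=54 Juniper=49 → close Greywater (overflow 43)
  54÷1 = 54 each, +1 to first 0

Closure order: Ashgrove, Dunmere, Briarlake, Cedarfen, Elkhorn, Greywater
Last habitat: Juniper with 103 animals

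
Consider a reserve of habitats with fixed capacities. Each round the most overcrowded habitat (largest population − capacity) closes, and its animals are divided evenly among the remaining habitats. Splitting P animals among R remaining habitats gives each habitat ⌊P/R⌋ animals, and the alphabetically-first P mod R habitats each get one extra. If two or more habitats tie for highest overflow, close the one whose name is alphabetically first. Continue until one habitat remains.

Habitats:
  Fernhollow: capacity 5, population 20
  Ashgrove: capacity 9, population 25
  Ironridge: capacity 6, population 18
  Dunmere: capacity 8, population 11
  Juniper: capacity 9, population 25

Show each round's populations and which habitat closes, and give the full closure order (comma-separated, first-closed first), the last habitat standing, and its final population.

Closure order: Ashgrove, Juniper, Fernhollow, Ironridge
Last habitat: Dunmere with 99 animals

Round 1: Ashgrove=25 Dunmere=11 Fernhollow=20 Ironridge=18 Juniper=25 → close Ashgrove (overflow 16)
  25÷4 = 6 each, +1 to first 1
Round 2: Dunmere=18 Fernhollow=26 Ironridge=24 Juniper=31 → close Juniper (overflow 22)
  31÷3 = 10 each, +1 to first 1
Round 3: Dunmere=29 Fernhollow=36 Ironridge=34 → close Fernhollow (overflow 31)
  36÷2 = 18 each, +1 to first 0
Round 4: Dunmere=47 Ironridge=52 → close Ironridge (overflow 46)
  52÷1 = 52 each, +1 to first 0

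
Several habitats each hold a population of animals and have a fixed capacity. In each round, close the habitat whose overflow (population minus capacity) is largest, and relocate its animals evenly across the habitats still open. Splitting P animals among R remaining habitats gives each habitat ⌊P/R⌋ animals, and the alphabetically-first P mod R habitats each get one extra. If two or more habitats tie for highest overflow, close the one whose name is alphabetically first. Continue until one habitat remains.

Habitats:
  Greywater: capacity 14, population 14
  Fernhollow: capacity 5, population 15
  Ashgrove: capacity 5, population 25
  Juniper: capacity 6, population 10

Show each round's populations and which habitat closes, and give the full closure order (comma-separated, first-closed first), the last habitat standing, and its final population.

Round 1: Ashgrove=25 Fernhollow=15 Greywater=14 Juniper=10 → close Ashgrove (overflow 20)
  25÷3 = 8 each, +1 to first 1
Round 2: Fernhollow=24 Greywater=22 Juniper=18 → close Fernhollow (overflow 19)
  24÷2 = 12 each, +1 to first 0
Round 3: Greywater=34 Juniper=30 → close Juniper (overflow 24)
  30÷1 = 30 each, +1 to first 0

Closure order: Ashgrove, Fernhollow, Juniper
Last habitat: Greywater with 64 animals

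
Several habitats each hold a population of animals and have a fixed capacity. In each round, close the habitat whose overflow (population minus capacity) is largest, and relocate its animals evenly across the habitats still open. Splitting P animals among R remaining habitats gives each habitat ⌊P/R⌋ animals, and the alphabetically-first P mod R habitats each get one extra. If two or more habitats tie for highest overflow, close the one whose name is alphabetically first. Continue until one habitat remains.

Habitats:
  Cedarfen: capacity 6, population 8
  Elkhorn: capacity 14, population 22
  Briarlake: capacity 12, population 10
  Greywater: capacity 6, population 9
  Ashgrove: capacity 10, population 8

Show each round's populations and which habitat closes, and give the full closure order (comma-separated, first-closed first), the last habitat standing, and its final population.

Closure order: Elkhorn, Greywater, Cedarfen, Ashgrove
Last habitat: Briarlake with 57 animals

Round 1: Ashgrove=8 Briarlake=10 Cedarfen=8 Elkhorn=22 Greywater=9 → close Elkhorn (overflow 8)
  22÷4 = 5 each, +1 to first 2
Round 2: Ashgrove=14 Briarlake=16 Cedarfen=13 Greywater=14 → close Greywater (overflow 8)
  14÷3 = 4 each, +1 to first 2
Round 3: Ashgrove=19 Briarlake=21 Cedarfen=17 → close Cedarfen (overflow 11)
  17÷2 = 8 each, +1 to first 1
Round 4: Ashgrove=28 Briarlake=29 → close Ashgrove (overflow 18)
  28÷1 = 28 each, +1 to first 0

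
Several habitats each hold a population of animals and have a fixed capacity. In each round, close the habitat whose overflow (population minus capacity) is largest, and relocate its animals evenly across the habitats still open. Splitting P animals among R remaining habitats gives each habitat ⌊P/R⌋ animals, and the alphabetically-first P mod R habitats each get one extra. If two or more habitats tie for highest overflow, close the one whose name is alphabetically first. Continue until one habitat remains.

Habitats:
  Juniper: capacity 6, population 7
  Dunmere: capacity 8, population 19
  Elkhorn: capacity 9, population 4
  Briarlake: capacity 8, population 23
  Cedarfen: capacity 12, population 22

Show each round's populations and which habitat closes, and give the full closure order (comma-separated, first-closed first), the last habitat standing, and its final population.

Round 1: Briarlake=23 Cedarfen=22 Dunmere=19 Elkhorn=4 Juniper=7 → close Briarlake (overflow 15)
  23÷4 = 5 each, +1 to first 3
Round 2: Cedarfen=28 Dunmere=25 Elkhorn=10 Juniper=12 → close Dunmere (overflow 17)
  25÷3 = 8 each, +1 to first 1
Round 3: Cedarfen=37 Elkhorn=18 Juniper=20 → close Cedarfen (overflow 25)
  37÷2 = 18 each, +1 to first 1
Round 4: Elkhorn=37 Juniper=38 → close Juniper (overflow 32)
  38÷1 = 38 each, +1 to first 0

Closure order: Briarlake, Dunmere, Cedarfen, Juniper
Last habitat: Elkhorn with 75 animals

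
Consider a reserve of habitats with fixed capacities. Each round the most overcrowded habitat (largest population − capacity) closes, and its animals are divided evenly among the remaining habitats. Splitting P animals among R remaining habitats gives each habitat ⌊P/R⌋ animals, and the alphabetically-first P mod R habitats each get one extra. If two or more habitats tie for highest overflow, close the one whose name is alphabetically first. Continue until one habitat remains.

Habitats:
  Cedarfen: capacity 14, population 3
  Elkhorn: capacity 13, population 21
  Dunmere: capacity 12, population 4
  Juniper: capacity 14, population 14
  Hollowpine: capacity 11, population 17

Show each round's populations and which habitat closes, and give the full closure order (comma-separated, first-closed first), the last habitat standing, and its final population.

Closure order: Elkhorn, Hollowpine, Juniper, Dunmere
Last habitat: Cedarfen with 59 animals

Round 1: Cedarfen=3 Dunmere=4 Elkhorn=21 Hollowpine=17 Juniper=14 → close Elkhorn (overflow 8)
  21÷4 = 5 each, +1 to first 1
Round 2: Cedarfen=9 Dunmere=9 Hollowpine=22 Juniper=19 → close Hollowpine (overflow 11)
  22÷3 = 7 each, +1 to first 1
Round 3: Cedarfen=17 Dunmere=16 Juniper=26 → close Juniper (overflow 12)
  26÷2 = 13 each, +1 to first 0
Round 4: Cedarfen=30 Dunmere=29 → close Dunmere (overflow 17)
  29÷1 = 29 each, +1 to first 0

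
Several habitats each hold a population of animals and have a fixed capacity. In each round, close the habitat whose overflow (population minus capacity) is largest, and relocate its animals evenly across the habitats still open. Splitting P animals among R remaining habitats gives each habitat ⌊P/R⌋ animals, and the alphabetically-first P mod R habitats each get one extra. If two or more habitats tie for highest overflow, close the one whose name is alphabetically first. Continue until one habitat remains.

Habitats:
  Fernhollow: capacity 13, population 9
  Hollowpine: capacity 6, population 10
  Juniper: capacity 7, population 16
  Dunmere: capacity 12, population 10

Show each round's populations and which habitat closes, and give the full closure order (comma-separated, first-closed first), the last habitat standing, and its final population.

Round 1: Dunmere=10 Fernhollow=9 Hollowpine=10 Juniper=16 → close Juniper (overflow 9)
  16÷3 = 5 each, +1 to first 1
Round 2: Dunmere=16 Fernhollow=14 Hollowpine=15 → close Hollowpine (overflow 9)
  15÷2 = 7 each, +1 to first 1
Round 3: Dunmere=24 Fernhollow=21 → close Dunmere (overflow 12)
  24÷1 = 24 each, +1 to first 0

Closure order: Juniper, Hollowpine, Dunmere
Last habitat: Fernhollow with 45 animals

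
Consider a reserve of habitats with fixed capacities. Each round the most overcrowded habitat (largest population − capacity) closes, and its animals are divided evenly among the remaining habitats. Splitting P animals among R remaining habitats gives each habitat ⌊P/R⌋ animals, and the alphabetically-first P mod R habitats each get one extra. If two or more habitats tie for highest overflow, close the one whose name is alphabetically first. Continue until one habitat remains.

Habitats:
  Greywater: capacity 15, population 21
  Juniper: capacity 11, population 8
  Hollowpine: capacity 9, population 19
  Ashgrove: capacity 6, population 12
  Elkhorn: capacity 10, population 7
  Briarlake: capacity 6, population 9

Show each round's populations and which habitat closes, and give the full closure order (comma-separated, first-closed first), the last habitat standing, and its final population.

Closure order: Hollowpine, Ashgrove, Greywater, Briarlake, Elkhorn
Last habitat: Juniper with 76 animals

Round 1: Ashgrove=12 Briarlake=9 Elkhorn=7 Greywater=21 Hollowpine=19 Juniper=8 → close Hollowpine (overflow 10)
  19÷5 = 3 each, +1 to first 4
Round 2: Ashgrove=16 Briarlake=13 Elkhorn=11 Greywater=25 Juniper=11 → close Ashgrove (overflow 10)
  16÷4 = 4 each, +1 to first 0
Round 3: Briarlake=17 Elkhorn=15 Greywater=29 Juniper=15 → close Greywater (overflow 14)
  29÷3 = 9 each, +1 to first 2
Round 4: Briarlake=27 Elkhorn=25 Juniper=24 → close Briarlake (overflow 21)
  27÷2 = 13 each, +1 to first 1
Round 5: Elkhorn=39 Juniper=37 → close Elkhorn (overflow 29)
  39÷1 = 39 each, +1 to first 0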